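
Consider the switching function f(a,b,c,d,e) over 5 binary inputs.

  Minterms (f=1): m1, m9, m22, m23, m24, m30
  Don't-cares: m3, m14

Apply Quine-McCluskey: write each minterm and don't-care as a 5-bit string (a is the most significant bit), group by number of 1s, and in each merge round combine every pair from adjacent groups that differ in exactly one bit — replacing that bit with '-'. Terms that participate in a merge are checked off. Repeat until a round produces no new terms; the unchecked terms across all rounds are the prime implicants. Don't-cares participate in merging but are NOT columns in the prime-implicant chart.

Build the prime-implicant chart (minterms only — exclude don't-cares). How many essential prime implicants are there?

3

size-2^0 implicants → 00001(✓)  00011(✓)  01001(✓)  01110(✓)  10110(✓)  10111(✓)  11000  11110(✓)
size-2^1 implicants → -1110  0-001  000-1  1-110  1011-
Unchecked terms (primes): -1110, 0-001, 000-1, 1-110, 1011-, 11000
Minterm coverage:
  m1 ⊆ 0-001,000-1
  m9 ⊆ 0-001 [E]
  m22 ⊆ 1-110,1011-
  m23 ⊆ 1011- [E]
  m24 ⊆ 11000 [E]
  m30 ⊆ -1110,1-110
E = {0-001, 1011-, 11000}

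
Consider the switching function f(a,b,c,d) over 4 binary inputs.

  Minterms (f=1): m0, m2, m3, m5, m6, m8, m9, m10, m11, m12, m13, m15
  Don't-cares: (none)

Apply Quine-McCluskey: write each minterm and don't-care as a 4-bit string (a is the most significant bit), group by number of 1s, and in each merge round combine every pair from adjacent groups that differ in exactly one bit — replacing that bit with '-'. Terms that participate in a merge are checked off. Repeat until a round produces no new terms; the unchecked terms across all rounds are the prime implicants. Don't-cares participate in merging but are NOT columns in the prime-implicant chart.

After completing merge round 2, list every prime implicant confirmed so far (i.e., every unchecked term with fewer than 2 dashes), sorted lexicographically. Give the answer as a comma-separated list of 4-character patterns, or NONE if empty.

Round 0: 0000✓ 0010✓ 0011✓ 0101✓ 0110✓ 1000✓ 1001✓ 1010✓ 1011✓ 1100✓ 1101✓ 1111✓
Round 1: -000✓ -010✓ -011✓ -101 0-10 00-0✓ 001-✓ 1-00✓ 1-01✓ 1-11✓ 10-0✓ 10-1✓ 100-✓ 101-✓ 11-1✓ 110-✓
Round 2: -0-0 -01- 1--1 1-0- 10--
PIs = {-0-0, -01-, -101, 0-10, 1--1, 1-0-, 10--}

-101, 0-10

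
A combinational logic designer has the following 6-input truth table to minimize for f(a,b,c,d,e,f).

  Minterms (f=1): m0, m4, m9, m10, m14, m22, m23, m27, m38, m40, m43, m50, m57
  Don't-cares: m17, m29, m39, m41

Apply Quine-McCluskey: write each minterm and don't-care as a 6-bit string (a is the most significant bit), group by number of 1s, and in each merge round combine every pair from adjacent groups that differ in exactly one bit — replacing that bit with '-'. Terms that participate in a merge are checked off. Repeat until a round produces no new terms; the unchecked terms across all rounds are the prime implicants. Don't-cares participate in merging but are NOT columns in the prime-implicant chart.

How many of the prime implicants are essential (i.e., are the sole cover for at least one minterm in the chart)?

Round 0: 000000✓ 000100✓ 001001✓ 001010✓ 001110✓ 010001 010110✓ 010111✓ 011011 011101 100110✓ 100111✓ 101000✓ 101001✓ 101011✓ 110010 111001✓
Round 1: -01001 000-00 001-10 01011- 1-1001 10011- 1010-1 10100-
PIs = {-01001, 000-00, 001-10, 010001, 01011-, 011011, 011101, 1-1001, 10011-, 1010-1, 10100-, 110010}
Coverage chart:
  m0: 000-00 ←essential
  m4: 000-00 ←essential
  m9: -01001 ←essential
  m10: 001-10 ←essential
  m14: 001-10 ←essential
  m22: 01011- ←essential
  m23: 01011- ←essential
  m27: 011011 ←essential
  m38: 10011- ←essential
  m40: 10100- ←essential
  m43: 1010-1 ←essential
  m50: 110010 ←essential
  m57: 1-1001 ←essential
Essential: -01001, 000-00, 001-10, 01011-, 011011, 1-1001, 10011-, 1010-1, 10100-, 110010

10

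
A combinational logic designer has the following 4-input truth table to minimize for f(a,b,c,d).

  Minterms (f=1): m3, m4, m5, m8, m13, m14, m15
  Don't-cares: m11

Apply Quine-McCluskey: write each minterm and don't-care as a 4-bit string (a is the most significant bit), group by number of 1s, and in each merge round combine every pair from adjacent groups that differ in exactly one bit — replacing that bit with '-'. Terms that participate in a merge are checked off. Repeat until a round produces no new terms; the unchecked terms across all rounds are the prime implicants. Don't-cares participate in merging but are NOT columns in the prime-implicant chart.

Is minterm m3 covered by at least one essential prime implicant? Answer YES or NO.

YES

Round 0: 0011✓ 0100✓ 0101✓ 1000 1011✓ 1101✓ 1110✓ 1111✓
Round 1: -011 -101 010- 1-11 11-1 111-
PIs = {-011, -101, 010-, 1-11, 1000, 11-1, 111-}
Coverage chart:
  m3: -011 ←essential
  m4: 010- ←essential
  m5: -101,010-
  m8: 1000 ←essential
  m13: -101,11-1
  m14: 111- ←essential
  m15: 1-11,11-1,111-
Essential: -011, 010-, 1000, 111-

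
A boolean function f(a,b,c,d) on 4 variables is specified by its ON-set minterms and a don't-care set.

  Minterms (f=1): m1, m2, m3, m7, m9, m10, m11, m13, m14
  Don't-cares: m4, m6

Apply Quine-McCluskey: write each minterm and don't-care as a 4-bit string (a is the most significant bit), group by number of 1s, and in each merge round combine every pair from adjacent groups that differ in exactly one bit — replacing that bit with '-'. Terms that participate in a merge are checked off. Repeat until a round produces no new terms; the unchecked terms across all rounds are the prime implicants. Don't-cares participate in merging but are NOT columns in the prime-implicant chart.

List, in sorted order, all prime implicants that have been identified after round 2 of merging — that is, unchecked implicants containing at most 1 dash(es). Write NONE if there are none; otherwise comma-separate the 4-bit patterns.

size-2^0 implicants → 0001(✓)  0010(✓)  0011(✓)  0100(✓)  0110(✓)  0111(✓)  1001(✓)  1010(✓)  1011(✓)  1101(✓)  1110(✓)
size-2^1 implicants → -001(✓)  -010(✓)  -011(✓)  -110(✓)  0-10(✓)  0-11(✓)  00-1(✓)  001-(✓)  01-0  011-(✓)  1-01  1-10(✓)  10-1(✓)  101-(✓)
size-2^2 implicants → --10  -0-1  -01-  0-1-
Unchecked terms (primes): --10, -0-1, -01-, 0-1-, 01-0, 1-01

01-0, 1-01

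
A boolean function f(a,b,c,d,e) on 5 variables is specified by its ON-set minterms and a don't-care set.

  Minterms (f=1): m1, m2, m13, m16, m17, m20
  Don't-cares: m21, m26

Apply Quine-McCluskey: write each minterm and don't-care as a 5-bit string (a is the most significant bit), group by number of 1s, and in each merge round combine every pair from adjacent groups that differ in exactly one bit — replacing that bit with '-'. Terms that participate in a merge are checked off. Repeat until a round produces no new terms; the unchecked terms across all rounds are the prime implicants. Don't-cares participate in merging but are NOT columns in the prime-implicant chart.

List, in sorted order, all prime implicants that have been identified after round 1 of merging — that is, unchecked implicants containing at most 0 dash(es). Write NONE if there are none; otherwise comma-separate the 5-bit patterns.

Round 0: 00001✓ 00010 01101 10000✓ 10001✓ 10100✓ 10101✓ 11010
Round 1: -0001 10-00✓ 10-01✓ 1000-✓ 1010-✓
Round 2: 10-0-
PIs = {-0001, 00010, 01101, 10-0-, 11010}

00010, 01101, 11010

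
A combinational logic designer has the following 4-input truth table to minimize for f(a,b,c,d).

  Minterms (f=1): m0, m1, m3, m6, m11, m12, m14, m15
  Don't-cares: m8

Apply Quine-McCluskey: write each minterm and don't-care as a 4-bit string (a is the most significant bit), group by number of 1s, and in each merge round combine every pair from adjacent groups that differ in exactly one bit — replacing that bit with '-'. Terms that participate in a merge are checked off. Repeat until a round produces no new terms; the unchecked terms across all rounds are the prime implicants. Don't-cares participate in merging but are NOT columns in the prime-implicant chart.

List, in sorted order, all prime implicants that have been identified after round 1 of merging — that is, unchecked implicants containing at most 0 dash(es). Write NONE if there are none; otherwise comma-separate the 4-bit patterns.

[col 0] 0000*, 0001*, 0011*, 0110*, 1000*, 1011*, 1100*, 1110*, 1111*
[col 1] -000, -011, -110, 00-1, 000-, 1-00, 1-11, 11-0, 111-
Prime implicants: -000, -011, -110, 00-1, 000-, 1-00, 1-11, 11-0, 111-

NONE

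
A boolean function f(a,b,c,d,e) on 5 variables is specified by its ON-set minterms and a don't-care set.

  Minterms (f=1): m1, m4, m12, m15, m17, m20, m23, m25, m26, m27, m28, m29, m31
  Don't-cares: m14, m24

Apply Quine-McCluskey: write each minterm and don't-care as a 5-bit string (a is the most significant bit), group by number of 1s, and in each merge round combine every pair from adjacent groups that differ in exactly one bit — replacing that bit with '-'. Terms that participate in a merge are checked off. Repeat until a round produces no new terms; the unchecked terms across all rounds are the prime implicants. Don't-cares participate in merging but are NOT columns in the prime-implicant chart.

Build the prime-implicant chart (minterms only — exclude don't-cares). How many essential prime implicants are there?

4

size-2^0 implicants → 00001(✓)  00100(✓)  01100(✓)  01110(✓)  01111(✓)  10001(✓)  10100(✓)  10111(✓)  11000(✓)  11001(✓)  11010(✓)  11011(✓)  11100(✓)  11101(✓)  11111(✓)
size-2^1 implicants → -0001  -0100(✓)  -1100(✓)  -1111  0-100(✓)  011-0  0111-  1-001  1-100(✓)  1-111  11-00(✓)  11-01(✓)  11-11(✓)  110-0(✓)  110-1(✓)  1100-(✓)  1101-(✓)  111-1(✓)  1110-(✓)
size-2^2 implicants → --100  11--1  11-0-  110--
Unchecked terms (primes): --100, -0001, -1111, 011-0, 0111-, 1-001, 1-111, 11--1, 11-0-, 110--
Minterm coverage:
  m1 ⊆ -0001 [E]
  m4 ⊆ --100 [E]
  m12 ⊆ --100,011-0
  m15 ⊆ -1111,0111-
  m17 ⊆ -0001,1-001
  m20 ⊆ --100 [E]
  m23 ⊆ 1-111 [E]
  m25 ⊆ 1-001,11--1,11-0-,110--
  m26 ⊆ 110-- [E]
  m27 ⊆ 11--1,110--
  m28 ⊆ --100,11-0-
  m29 ⊆ 11--1,11-0-
  m31 ⊆ -1111,1-111,11--1
E = {--100, -0001, 1-111, 110--}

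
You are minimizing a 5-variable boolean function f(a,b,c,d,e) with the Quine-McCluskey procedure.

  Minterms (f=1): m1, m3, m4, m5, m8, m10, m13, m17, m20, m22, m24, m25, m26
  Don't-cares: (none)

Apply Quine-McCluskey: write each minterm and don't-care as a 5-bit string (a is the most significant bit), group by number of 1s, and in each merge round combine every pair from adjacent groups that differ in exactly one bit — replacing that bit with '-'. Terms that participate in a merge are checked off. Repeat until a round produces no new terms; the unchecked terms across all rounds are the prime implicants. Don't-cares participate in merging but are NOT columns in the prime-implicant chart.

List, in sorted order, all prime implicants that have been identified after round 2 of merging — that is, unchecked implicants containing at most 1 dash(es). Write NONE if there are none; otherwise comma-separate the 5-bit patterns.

size-2^0 implicants → 00001(✓)  00011(✓)  00100(✓)  00101(✓)  01000(✓)  01010(✓)  01101(✓)  10001(✓)  10100(✓)  10110(✓)  11000(✓)  11001(✓)  11010(✓)
size-2^1 implicants → -0001  -0100  -1000(✓)  -1010(✓)  0-101  00-01  000-1  0010-  010-0(✓)  1-001  101-0  110-0(✓)  1100-
size-2^2 implicants → -10-0
Unchecked terms (primes): -0001, -0100, -10-0, 0-101, 00-01, 000-1, 0010-, 1-001, 101-0, 1100-

-0001, -0100, 0-101, 00-01, 000-1, 0010-, 1-001, 101-0, 1100-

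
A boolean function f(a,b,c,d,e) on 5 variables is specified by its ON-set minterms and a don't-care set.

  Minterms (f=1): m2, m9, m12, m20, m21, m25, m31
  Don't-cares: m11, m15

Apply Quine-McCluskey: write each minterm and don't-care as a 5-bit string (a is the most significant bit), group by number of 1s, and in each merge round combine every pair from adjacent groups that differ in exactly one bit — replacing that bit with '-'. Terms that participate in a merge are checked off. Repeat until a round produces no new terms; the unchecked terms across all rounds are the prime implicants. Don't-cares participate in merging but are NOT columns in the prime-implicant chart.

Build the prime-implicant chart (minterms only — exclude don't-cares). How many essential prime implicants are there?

[col 0] 00010, 01001*, 01011*, 01100, 01111*, 10100*, 10101*, 11001*, 11111*
[col 1] -1001, -1111, 01-11, 010-1, 1010-
Prime implicants: -1001, -1111, 00010, 01-11, 010-1, 01100, 1010-
PI chart (minterm → PIs covering it):
  2 | 00010  (sole → essential)
  9 | -1001,010-1
  12 | 01100  (sole → essential)
  20 | 1010-  (sole → essential)
  21 | 1010-  (sole → essential)
  25 | -1001  (sole → essential)
  31 | -1111  (sole → essential)
Essential prime implicants: -1001, -1111, 00010, 01100, 1010-

5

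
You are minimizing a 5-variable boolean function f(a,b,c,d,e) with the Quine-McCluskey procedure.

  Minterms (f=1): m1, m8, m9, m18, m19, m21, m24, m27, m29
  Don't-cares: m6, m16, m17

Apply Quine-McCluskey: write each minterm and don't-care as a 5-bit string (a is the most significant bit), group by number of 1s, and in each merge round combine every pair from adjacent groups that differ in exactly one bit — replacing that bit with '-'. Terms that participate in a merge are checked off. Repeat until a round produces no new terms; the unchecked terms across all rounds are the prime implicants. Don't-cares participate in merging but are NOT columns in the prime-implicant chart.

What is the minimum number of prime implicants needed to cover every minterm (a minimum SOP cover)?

5

[col 0] 00001*, 00110, 01000*, 01001*, 10000*, 10001*, 10010*, 10011*, 10101*, 11000*, 11011*, 11101*
[col 1] -0001, -1000, 0-001, 0100-, 1-000, 1-011, 1-101, 10-01, 100-0*, 100-1*, 1000-*, 1001-*
[col 2] 100--
Prime implicants: -0001, -1000, 0-001, 00110, 0100-, 1-000, 1-011, 1-101, 10-01, 100--
PI chart (minterm → PIs covering it):
  1 | -0001,0-001
  8 | -1000,0100-
  9 | 0-001,0100-
  18 | 100--  (sole → essential)
  19 | 1-011,100--
  21 | 1-101,10-01
  24 | -1000,1-000
  27 | 1-011  (sole → essential)
  29 | 1-101  (sole → essential)
Essential prime implicants: 1-011, 1-101, 100--
Petrick residual → -1000, 0-001
Minimum SOP uses 5 PIs: bc'd'e' + a'c'd'e + ac'de + acd'e + ab'c'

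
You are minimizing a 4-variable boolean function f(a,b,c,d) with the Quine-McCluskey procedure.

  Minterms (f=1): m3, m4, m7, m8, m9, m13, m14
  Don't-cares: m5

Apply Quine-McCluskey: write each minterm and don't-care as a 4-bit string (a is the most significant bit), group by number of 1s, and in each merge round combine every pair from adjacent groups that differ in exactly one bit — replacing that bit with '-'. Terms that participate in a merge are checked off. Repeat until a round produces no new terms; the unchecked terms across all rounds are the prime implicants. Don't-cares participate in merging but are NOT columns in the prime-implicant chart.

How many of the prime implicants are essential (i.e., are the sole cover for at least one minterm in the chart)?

Round 0: 0011✓ 0100✓ 0101✓ 0111✓ 1000✓ 1001✓ 1101✓ 1110
Round 1: -101 0-11 01-1 010- 1-01 100-
PIs = {-101, 0-11, 01-1, 010-, 1-01, 100-, 1110}
Coverage chart:
  m3: 0-11 ←essential
  m4: 010- ←essential
  m7: 0-11,01-1
  m8: 100- ←essential
  m9: 1-01,100-
  m13: -101,1-01
  m14: 1110 ←essential
Essential: 0-11, 010-, 100-, 1110

4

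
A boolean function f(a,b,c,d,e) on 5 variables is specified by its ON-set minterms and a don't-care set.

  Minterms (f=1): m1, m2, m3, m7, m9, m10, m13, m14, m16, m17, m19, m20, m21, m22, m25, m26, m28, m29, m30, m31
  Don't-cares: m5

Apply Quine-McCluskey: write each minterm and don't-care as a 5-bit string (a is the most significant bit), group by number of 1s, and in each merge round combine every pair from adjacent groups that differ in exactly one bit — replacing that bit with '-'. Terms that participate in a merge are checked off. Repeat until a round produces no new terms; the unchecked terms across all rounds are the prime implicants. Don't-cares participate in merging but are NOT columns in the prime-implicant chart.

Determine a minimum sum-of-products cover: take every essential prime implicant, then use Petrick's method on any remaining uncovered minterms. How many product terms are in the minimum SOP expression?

8

[col 0] 00001*, 00010*, 00011*, 00101*, 00111*, 01001*, 01010*, 01101*, 01110*, 10000*, 10001*, 10011*, 10100*, 10101*, 10110*, 11001*, 11010*, 11100*, 11101*, 11110*, 11111*
[col 1] -0001*, -0011*, -0101*, -1001*, -1010*, -1101*, -1110*, 0-001*, 0-010, 0-101*, 00-01*, 00-11*, 000-1*, 0001-, 001-1*, 01-01*, 01-10*, 1-001*, 1-100*, 1-101*, 1-110*, 10-00*, 10-01*, 100-1*, 1000-*, 101-0*, 1010-*, 11-01*, 11-10*, 111-0*, 111-1*, 1110-*, 1111-*
[col 2] --001*, --101*, -0-01*, -00-1, -1-01*, -1-10, 0--01*, 00--1, 1--01*, 1-1-0, 1-10-, 10-0-, 111--
[col 3] ---01
Prime implicants: ---01, -00-1, -1-10, 0-010, 00--1, 0001-, 1-1-0, 1-10-, 10-0-, 111--
PI chart (minterm → PIs covering it):
  1 | ---01,-00-1,00--1
  2 | 0-010,0001-
  3 | -00-1,00--1,0001-
  7 | 00--1  (sole → essential)
  9 | ---01  (sole → essential)
  10 | -1-10,0-010
  13 | ---01  (sole → essential)
  14 | -1-10  (sole → essential)
  16 | 10-0-  (sole → essential)
  17 | ---01,-00-1,10-0-
  19 | -00-1  (sole → essential)
  20 | 1-1-0,1-10-,10-0-
  21 | ---01,1-10-,10-0-
  22 | 1-1-0  (sole → essential)
  25 | ---01  (sole → essential)
  26 | -1-10  (sole → essential)
  28 | 1-1-0,1-10-,111--
  29 | ---01,1-10-,111--
  30 | -1-10,1-1-0,111--
  31 | 111--  (sole → essential)
Essential prime implicants: ---01, -00-1, -1-10, 00--1, 1-1-0, 10-0-, 111--
Petrick residual → 0-010
Minimum SOP uses 8 PIs: d'e + b'c'e + bde' + a'c'de' + a'b'e + ace' + ab'd' + abc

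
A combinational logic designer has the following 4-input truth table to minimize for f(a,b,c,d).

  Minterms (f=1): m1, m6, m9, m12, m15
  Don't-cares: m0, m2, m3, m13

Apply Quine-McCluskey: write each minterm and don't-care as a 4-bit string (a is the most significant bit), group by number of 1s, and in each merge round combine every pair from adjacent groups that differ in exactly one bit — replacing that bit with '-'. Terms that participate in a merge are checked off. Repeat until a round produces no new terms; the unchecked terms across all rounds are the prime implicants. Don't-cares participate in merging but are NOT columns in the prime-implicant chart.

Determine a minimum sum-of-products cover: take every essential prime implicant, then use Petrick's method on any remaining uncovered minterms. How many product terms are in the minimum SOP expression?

Round 0: 0000✓ 0001✓ 0010✓ 0011✓ 0110✓ 1001✓ 1100✓ 1101✓ 1111✓
Round 1: -001 0-10 00-0✓ 00-1✓ 000-✓ 001-✓ 1-01 11-1 110-
Round 2: 00--
PIs = {-001, 0-10, 00--, 1-01, 11-1, 110-}
Coverage chart:
  m1: -001,00--
  m6: 0-10 ←essential
  m9: -001,1-01
  m12: 110- ←essential
  m15: 11-1 ←essential
Essential: 0-10, 11-1, 110-
Petrick residual → -001
Min cover (4 terms): b'c'd + a'cd' + abd + abc'

4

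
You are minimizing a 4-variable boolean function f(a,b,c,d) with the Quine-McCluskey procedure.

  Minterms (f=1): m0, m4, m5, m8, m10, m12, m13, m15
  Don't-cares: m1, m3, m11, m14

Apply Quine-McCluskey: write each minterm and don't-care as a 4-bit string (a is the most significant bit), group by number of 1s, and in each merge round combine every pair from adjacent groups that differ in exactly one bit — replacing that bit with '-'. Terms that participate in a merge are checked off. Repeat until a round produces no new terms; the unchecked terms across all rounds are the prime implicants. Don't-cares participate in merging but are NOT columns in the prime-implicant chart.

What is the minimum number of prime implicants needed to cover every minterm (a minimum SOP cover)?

size-2^0 implicants → 0000(✓)  0001(✓)  0011(✓)  0100(✓)  0101(✓)  1000(✓)  1010(✓)  1011(✓)  1100(✓)  1101(✓)  1110(✓)  1111(✓)
size-2^1 implicants → -000(✓)  -011  -100(✓)  -101(✓)  0-00(✓)  0-01(✓)  00-1  000-(✓)  010-(✓)  1-00(✓)  1-10(✓)  1-11(✓)  10-0(✓)  101-(✓)  11-0(✓)  11-1(✓)  110-(✓)  111-(✓)
size-2^2 implicants → --00  -10-  0-0-  1--0  1-1-  11--
Unchecked terms (primes): --00, -011, -10-, 0-0-, 00-1, 1--0, 1-1-, 11--
Minterm coverage:
  m0 ⊆ --00,0-0-
  m4 ⊆ --00,-10-,0-0-
  m5 ⊆ -10-,0-0-
  m8 ⊆ --00,1--0
  m10 ⊆ 1--0,1-1-
  m12 ⊆ --00,-10-,1--0,11--
  m13 ⊆ -10-,11--
  m15 ⊆ 1-1-,11--
(no essential prime implicants)
Petrick residual → --00, -10-, 1-1-
Cover = c'd' + bc' + ac  |cover|=3

3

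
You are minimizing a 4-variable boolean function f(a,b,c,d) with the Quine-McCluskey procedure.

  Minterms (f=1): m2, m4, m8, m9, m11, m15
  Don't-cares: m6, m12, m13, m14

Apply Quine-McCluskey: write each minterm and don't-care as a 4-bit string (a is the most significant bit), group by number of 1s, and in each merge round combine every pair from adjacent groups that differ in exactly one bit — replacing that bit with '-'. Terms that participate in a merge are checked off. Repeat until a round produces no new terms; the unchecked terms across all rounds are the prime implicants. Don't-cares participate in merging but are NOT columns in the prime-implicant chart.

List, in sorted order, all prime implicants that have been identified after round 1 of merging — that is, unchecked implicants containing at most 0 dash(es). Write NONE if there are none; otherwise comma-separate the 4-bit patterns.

size-2^0 implicants → 0010(✓)  0100(✓)  0110(✓)  1000(✓)  1001(✓)  1011(✓)  1100(✓)  1101(✓)  1110(✓)  1111(✓)
size-2^1 implicants → -100(✓)  -110(✓)  0-10  01-0(✓)  1-00(✓)  1-01(✓)  1-11(✓)  10-1(✓)  100-(✓)  11-0(✓)  11-1(✓)  110-(✓)  111-(✓)
size-2^2 implicants → -1-0  1--1  1-0-  11--
Unchecked terms (primes): -1-0, 0-10, 1--1, 1-0-, 11--

NONE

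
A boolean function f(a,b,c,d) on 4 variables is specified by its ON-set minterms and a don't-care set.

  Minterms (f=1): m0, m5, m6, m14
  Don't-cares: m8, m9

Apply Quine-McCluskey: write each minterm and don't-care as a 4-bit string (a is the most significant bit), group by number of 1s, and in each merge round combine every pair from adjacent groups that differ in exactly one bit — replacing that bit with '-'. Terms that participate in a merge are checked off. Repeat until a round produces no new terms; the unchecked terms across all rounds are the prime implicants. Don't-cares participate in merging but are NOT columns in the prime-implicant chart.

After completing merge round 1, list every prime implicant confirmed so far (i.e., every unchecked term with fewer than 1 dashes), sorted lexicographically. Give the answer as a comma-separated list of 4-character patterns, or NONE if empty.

0101

size-2^0 implicants → 0000(✓)  0101  0110(✓)  1000(✓)  1001(✓)  1110(✓)
size-2^1 implicants → -000  -110  100-
Unchecked terms (primes): -000, -110, 0101, 100-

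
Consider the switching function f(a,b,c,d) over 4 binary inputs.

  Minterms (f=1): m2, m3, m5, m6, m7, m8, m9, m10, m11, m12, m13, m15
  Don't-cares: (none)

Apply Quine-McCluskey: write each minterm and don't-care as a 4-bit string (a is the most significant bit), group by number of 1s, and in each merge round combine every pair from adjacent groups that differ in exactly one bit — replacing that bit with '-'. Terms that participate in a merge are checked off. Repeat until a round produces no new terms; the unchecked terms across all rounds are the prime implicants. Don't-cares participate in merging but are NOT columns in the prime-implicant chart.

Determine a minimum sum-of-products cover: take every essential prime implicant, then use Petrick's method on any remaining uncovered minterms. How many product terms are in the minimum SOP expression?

Round 0: 0010✓ 0011✓ 0101✓ 0110✓ 0111✓ 1000✓ 1001✓ 1010✓ 1011✓ 1100✓ 1101✓ 1111✓
Round 1: -010✓ -011✓ -101✓ -111✓ 0-10✓ 0-11✓ 001-✓ 01-1✓ 011-✓ 1-00✓ 1-01✓ 1-11✓ 10-0✓ 10-1✓ 100-✓ 101-✓ 11-1✓ 110-✓
Round 2: --11 -01- -1-1 0-1- 1--1 1-0- 10--
PIs = {--11, -01-, -1-1, 0-1-, 1--1, 1-0-, 10--}
Coverage chart:
  m2: -01-,0-1-
  m3: --11,-01-,0-1-
  m5: -1-1 ←essential
  m6: 0-1- ←essential
  m7: --11,-1-1,0-1-
  m8: 1-0-,10--
  m9: 1--1,1-0-,10--
  m10: -01-,10--
  m11: --11,-01-,1--1,10--
  m12: 1-0- ←essential
  m13: -1-1,1--1,1-0-
  m15: --11,-1-1,1--1
Essential: -1-1, 0-1-, 1-0-
Petrick residual → -01-
Min cover (4 terms): b'c + bd + a'c + ac'

4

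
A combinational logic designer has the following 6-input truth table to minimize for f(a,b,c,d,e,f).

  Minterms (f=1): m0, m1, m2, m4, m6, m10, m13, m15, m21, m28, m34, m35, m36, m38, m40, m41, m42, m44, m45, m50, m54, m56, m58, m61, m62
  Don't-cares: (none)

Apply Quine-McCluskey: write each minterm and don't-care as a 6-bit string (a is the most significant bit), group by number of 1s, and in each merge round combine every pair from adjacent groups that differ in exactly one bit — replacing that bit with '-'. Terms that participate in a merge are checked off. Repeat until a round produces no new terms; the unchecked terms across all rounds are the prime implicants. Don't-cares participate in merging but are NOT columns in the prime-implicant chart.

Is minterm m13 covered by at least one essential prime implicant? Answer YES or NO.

YES

Round 0: 000000✓ 000001✓ 000010✓ 000100✓ 000110✓ 001010✓ 001101✓ 001111✓ 010101 011100 100010✓ 100011✓ 100100✓ 100110✓ 101000✓ 101001✓ 101010✓ 101100✓ 101101✓ 110010✓ 110110✓ 111000✓ 111010✓ 111101✓ 111110✓
Round 1: -00010✓ -00100✓ -00110✓ -01010✓ -01101 00-010✓ 000-00✓ 000-10✓ 0000-0✓ 00000- 0001-0✓ 0011-1 1-0010✓ 1-0110✓ 1-1000✓ 1-1010✓ 1-1101 10-010✓ 10-100 100-10✓ 10001- 1001-0✓ 101-00✓ 101-01✓ 1010-0✓ 10100-✓ 10110-✓ 11-010✓ 11-110✓ 110-10✓ 111-10✓ 1110-0✓
Round 2: -0-010 -00-10 -001-0 000--0 1--010 1-0-10 1-10-0 101-0- 11--10
PIs = {-0-010, -00-10, -001-0, -01101, 000--0, 00000-, 0011-1, 010101, 011100, 1--010, 1-0-10, 1-10-0, 1-1101, 10-100, 10001-, 101-0-, 11--10}
Coverage chart:
  m0: 000--0,00000-
  m1: 00000- ←essential
  m2: -0-010,-00-10,000--0
  m4: -001-0,000--0
  m6: -00-10,-001-0,000--0
  m10: -0-010 ←essential
  m13: -01101,0011-1
  m15: 0011-1 ←essential
  m21: 010101 ←essential
  m28: 011100 ←essential
  m34: -0-010,-00-10,1--010,1-0-10,10001-
  m35: 10001- ←essential
  m36: -001-0,10-100
  m38: -00-10,-001-0,1-0-10
  m40: 1-10-0,101-0-
  m41: 101-0- ←essential
  m42: -0-010,1--010,1-10-0
  m44: 10-100,101-0-
  m45: -01101,1-1101,101-0-
  m50: 1--010,1-0-10,11--10
  m54: 1-0-10,11--10
  m56: 1-10-0 ←essential
  m58: 1--010,1-10-0,11--10
  m61: 1-1101 ←essential
  m62: 11--10 ←essential
Essential: -0-010, 00000-, 0011-1, 010101, 011100, 1-10-0, 1-1101, 10001-, 101-0-, 11--10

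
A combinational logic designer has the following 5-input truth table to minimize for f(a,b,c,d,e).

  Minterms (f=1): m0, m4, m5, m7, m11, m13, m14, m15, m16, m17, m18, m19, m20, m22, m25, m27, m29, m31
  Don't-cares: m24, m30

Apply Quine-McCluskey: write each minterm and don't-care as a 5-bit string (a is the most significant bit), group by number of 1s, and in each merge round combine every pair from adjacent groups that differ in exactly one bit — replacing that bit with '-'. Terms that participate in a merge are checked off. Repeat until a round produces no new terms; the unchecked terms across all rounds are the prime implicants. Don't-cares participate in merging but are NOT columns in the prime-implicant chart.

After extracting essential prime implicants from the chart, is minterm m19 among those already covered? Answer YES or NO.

NO

[col 0] 00000*, 00100*, 00101*, 00111*, 01011*, 01101*, 01110*, 01111*, 10000*, 10001*, 10010*, 10011*, 10100*, 10110*, 11000*, 11001*, 11011*, 11101*, 11110*, 11111*
[col 1] -0000*, -0100*, -1011*, -1101*, -1110*, -1111*, 0-101*, 0-111*, 00-00*, 001-1*, 0010-, 01-11*, 011-1*, 0111-*, 1-000*, 1-001*, 1-011*, 1-110, 10-00*, 10-10*, 100-0*, 100-1*, 1000-*, 1001-*, 101-0*, 11-01*, 11-11*, 110-1*, 1100-*, 111-1*, 1111-*
[col 2] -0-00, -1-11, -11-1, -111-, 0-1-1, 1-0-1, 1-00-, 10--0, 100--, 11--1
Prime implicants: -0-00, -1-11, -11-1, -111-, 0-1-1, 0010-, 1-0-1, 1-00-, 1-110, 10--0, 100--, 11--1
PI chart (minterm → PIs covering it):
  0 | -0-00  (sole → essential)
  4 | -0-00,0010-
  5 | 0-1-1,0010-
  7 | 0-1-1  (sole → essential)
  11 | -1-11  (sole → essential)
  13 | -11-1,0-1-1
  14 | -111-  (sole → essential)
  15 | -1-11,-11-1,-111-,0-1-1
  16 | -0-00,1-00-,10--0,100--
  17 | 1-0-1,1-00-,100--
  18 | 10--0,100--
  19 | 1-0-1,100--
  20 | -0-00,10--0
  22 | 1-110,10--0
  25 | 1-0-1,1-00-,11--1
  27 | -1-11,1-0-1,11--1
  29 | -11-1,11--1
  31 | -1-11,-11-1,-111-,11--1
Essential prime implicants: -0-00, -1-11, -111-, 0-1-1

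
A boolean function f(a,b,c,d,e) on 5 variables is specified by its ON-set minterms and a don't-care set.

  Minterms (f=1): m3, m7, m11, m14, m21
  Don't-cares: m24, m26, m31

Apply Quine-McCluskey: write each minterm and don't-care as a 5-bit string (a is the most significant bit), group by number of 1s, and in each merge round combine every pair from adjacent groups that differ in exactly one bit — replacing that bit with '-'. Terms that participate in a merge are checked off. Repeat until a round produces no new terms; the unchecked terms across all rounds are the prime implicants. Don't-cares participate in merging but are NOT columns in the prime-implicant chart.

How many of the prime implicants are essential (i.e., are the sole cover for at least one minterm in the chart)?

size-2^0 implicants → 00011(✓)  00111(✓)  01011(✓)  01110  10101  11000(✓)  11010(✓)  11111
size-2^1 implicants → 0-011  00-11  110-0
Unchecked terms (primes): 0-011, 00-11, 01110, 10101, 110-0, 11111
Minterm coverage:
  m3 ⊆ 0-011,00-11
  m7 ⊆ 00-11 [E]
  m11 ⊆ 0-011 [E]
  m14 ⊆ 01110 [E]
  m21 ⊆ 10101 [E]
E = {0-011, 00-11, 01110, 10101}

4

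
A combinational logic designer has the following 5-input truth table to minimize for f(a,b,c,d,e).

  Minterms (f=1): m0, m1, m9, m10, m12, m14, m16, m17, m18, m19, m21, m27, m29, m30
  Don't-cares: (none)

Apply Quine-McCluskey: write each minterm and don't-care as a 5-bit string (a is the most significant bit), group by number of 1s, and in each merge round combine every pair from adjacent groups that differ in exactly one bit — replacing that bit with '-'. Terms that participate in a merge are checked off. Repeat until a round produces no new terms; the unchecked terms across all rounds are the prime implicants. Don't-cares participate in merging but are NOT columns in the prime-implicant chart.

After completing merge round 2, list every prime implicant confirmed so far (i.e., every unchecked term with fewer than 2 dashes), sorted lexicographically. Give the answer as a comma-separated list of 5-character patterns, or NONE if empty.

Round 0: 00000✓ 00001✓ 01001✓ 01010✓ 01100✓ 01110✓ 10000✓ 10001✓ 10010✓ 10011✓ 10101✓ 11011✓ 11101✓ 11110✓
Round 1: -0000✓ -0001✓ -1110 0-001 0000-✓ 01-10 011-0 1-011 1-101 10-01 100-0✓ 100-1✓ 1000-✓ 1001-✓
Round 2: -000- 100--
PIs = {-000-, -1110, 0-001, 01-10, 011-0, 1-011, 1-101, 10-01, 100--}

-1110, 0-001, 01-10, 011-0, 1-011, 1-101, 10-01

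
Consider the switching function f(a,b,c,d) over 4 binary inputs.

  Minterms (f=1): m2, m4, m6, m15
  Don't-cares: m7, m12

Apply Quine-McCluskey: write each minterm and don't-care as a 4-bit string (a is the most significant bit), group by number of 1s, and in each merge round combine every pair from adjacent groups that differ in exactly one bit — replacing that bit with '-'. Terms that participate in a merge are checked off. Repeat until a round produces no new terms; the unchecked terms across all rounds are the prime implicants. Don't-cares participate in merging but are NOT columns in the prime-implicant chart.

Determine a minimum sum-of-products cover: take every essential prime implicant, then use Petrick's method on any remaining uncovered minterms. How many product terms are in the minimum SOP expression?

3

size-2^0 implicants → 0010(✓)  0100(✓)  0110(✓)  0111(✓)  1100(✓)  1111(✓)
size-2^1 implicants → -100  -111  0-10  01-0  011-
Unchecked terms (primes): -100, -111, 0-10, 01-0, 011-
Minterm coverage:
  m2 ⊆ 0-10 [E]
  m4 ⊆ -100,01-0
  m6 ⊆ 0-10,01-0,011-
  m15 ⊆ -111 [E]
E = {-111, 0-10}
Petrick residual → -100
Cover = bc'd' + bcd + a'cd'  |cover|=3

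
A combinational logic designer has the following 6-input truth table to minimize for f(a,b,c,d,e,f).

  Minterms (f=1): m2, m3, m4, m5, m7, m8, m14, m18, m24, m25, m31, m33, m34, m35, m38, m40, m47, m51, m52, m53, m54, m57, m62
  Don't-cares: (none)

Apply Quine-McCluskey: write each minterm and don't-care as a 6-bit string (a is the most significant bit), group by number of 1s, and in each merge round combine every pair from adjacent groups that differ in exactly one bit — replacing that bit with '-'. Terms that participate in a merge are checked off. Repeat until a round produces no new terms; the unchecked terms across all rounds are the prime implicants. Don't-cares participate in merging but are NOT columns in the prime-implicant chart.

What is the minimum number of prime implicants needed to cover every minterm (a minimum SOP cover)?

Round 0: 000010✓ 000011✓ 000100✓ 000101✓ 000111✓ 001000✓ 001110 010010✓ 011000✓ 011001✓ 011111 100001✓ 100010✓ 100011✓ 100110✓ 101000✓ 101111 110011✓ 110100✓ 110101✓ 110110✓ 111001✓ 111110✓
Round 1: -00010✓ -00011✓ -01000 -11001 0-0010 0-1000 000-11 00001-✓ 0001-1 00010- 01100- 1-0011 1-0110 100-10 1000-1 10001-✓ 11-110 1101-0 11010-
Round 2: -0001-
PIs = {-0001-, -01000, -11001, 0-0010, 0-1000, 000-11, 0001-1, 00010-, 001110, 01100-, 011111, 1-0011, 1-0110, 100-10, 1000-1, 101111, 11-110, 1101-0, 11010-}
Coverage chart:
  m2: -0001-,0-0010
  m3: -0001-,000-11
  m4: 00010- ←essential
  m5: 0001-1,00010-
  m7: 000-11,0001-1
  m8: -01000,0-1000
  m14: 001110 ←essential
  m18: 0-0010 ←essential
  m24: 0-1000,01100-
  m25: -11001,01100-
  m31: 011111 ←essential
  m33: 1000-1 ←essential
  m34: -0001-,100-10
  m35: -0001-,1-0011,1000-1
  m38: 1-0110,100-10
  m40: -01000 ←essential
  m47: 101111 ←essential
  m51: 1-0011 ←essential
  m52: 1101-0,11010-
  m53: 11010- ←essential
  m54: 1-0110,11-110,1101-0
  m57: -11001 ←essential
  m62: 11-110 ←essential
Essential: -01000, -11001, 0-0010, 00010-, 001110, 011111, 1-0011, 1000-1, 101111, 11-110, 11010-
Petrick residual → 0-1000, 000-11, 100-10
Min cover (14 terms): b'cd'e'f' + bcd'e'f + a'c'd'ef' + a'cd'e'f' + a'b'c'ef + a'b'c'de' + a'b'cdef' + a'bcdef + ac'd'ef + ab'c'ef' + ab'c'd'f + ab'cdef + abdef' + abc'de'

14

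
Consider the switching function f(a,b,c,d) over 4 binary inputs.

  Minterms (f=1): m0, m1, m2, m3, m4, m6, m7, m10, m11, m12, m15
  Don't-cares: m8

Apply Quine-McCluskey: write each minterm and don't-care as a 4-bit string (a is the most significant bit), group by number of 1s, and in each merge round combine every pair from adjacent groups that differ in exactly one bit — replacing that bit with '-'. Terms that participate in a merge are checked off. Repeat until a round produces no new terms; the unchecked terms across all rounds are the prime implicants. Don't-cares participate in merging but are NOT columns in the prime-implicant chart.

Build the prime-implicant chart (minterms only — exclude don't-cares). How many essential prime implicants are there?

3

Round 0: 0000✓ 0001✓ 0010✓ 0011✓ 0100✓ 0110✓ 0111✓ 1000✓ 1010✓ 1011✓ 1100✓ 1111✓
Round 1: -000✓ -010✓ -011✓ -100✓ -111✓ 0-00✓ 0-10✓ 0-11✓ 00-0✓ 00-1✓ 000-✓ 001-✓ 01-0✓ 011-✓ 1-00✓ 1-11✓ 10-0✓ 101-✓
Round 2: --00 --11 -0-0 -01- 0--0 0-1- 00--
PIs = {--00, --11, -0-0, -01-, 0--0, 0-1-, 00--}
Coverage chart:
  m0: --00,-0-0,0--0,00--
  m1: 00-- ←essential
  m2: -0-0,-01-,0--0,0-1-,00--
  m3: --11,-01-,0-1-,00--
  m4: --00,0--0
  m6: 0--0,0-1-
  m7: --11,0-1-
  m10: -0-0,-01-
  m11: --11,-01-
  m12: --00 ←essential
  m15: --11 ←essential
Essential: --00, --11, 00--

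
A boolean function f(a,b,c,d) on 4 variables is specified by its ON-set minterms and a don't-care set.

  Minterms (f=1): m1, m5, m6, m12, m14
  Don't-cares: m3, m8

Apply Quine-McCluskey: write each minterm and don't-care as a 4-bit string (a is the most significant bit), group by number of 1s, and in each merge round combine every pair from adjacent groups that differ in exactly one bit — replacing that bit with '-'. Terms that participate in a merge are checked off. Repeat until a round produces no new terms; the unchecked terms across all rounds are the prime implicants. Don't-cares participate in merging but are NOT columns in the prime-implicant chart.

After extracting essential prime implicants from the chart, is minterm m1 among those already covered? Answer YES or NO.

YES

Round 0: 0001✓ 0011✓ 0101✓ 0110✓ 1000✓ 1100✓ 1110✓
Round 1: -110 0-01 00-1 1-00 11-0
PIs = {-110, 0-01, 00-1, 1-00, 11-0}
Coverage chart:
  m1: 0-01,00-1
  m5: 0-01 ←essential
  m6: -110 ←essential
  m12: 1-00,11-0
  m14: -110,11-0
Essential: -110, 0-01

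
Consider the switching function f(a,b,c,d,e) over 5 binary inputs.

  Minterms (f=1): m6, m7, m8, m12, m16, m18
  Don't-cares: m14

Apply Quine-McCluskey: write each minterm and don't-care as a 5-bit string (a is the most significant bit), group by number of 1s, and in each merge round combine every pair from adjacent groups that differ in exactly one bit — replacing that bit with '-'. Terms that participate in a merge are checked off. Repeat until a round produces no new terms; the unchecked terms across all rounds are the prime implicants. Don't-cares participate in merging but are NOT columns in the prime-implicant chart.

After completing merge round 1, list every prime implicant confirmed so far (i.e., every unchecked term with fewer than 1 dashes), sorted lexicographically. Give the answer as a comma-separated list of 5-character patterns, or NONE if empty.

NONE

size-2^0 implicants → 00110(✓)  00111(✓)  01000(✓)  01100(✓)  01110(✓)  10000(✓)  10010(✓)
size-2^1 implicants → 0-110  0011-  01-00  011-0  100-0
Unchecked terms (primes): 0-110, 0011-, 01-00, 011-0, 100-0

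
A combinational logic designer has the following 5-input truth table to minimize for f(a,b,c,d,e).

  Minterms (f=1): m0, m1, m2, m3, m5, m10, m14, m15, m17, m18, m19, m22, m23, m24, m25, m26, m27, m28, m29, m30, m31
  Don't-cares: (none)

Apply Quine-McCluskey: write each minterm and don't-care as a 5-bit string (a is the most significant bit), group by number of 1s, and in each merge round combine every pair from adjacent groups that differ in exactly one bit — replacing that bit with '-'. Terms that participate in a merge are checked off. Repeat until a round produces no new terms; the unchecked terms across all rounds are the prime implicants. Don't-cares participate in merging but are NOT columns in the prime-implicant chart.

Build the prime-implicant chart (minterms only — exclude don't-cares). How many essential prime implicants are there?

size-2^0 implicants → 00000(✓)  00001(✓)  00010(✓)  00011(✓)  00101(✓)  01010(✓)  01110(✓)  01111(✓)  10001(✓)  10010(✓)  10011(✓)  10110(✓)  10111(✓)  11000(✓)  11001(✓)  11010(✓)  11011(✓)  11100(✓)  11101(✓)  11110(✓)  11111(✓)
size-2^1 implicants → -0001(✓)  -0010(✓)  -0011(✓)  -1010(✓)  -1110(✓)  -1111(✓)  0-010(✓)  00-01  000-0(✓)  000-1(✓)  0000-(✓)  0001-(✓)  01-10(✓)  0111-(✓)  1-001(✓)  1-010(✓)  1-011(✓)  1-110(✓)  1-111(✓)  10-10(✓)  10-11(✓)  100-1(✓)  1001-(✓)  1011-(✓)  11-00(✓)  11-01(✓)  11-10(✓)  11-11(✓)  110-0(✓)  110-1(✓)  1100-(✓)  1101-(✓)  111-0(✓)  111-1(✓)  1110-(✓)  1111-(✓)
size-2^2 implicants → --010  -00-1  -001-  -1-10  -111-  000--  1--10(✓)  1--11(✓)  1-0-1  1-01-(✓)  1-11-(✓)  10-1-(✓)  11--0(✓)  11--1(✓)  11-0-(✓)  11-1-(✓)  110--(✓)  111--(✓)
size-2^3 implicants → 1--1-  11---
Unchecked terms (primes): --010, -00-1, -001-, -1-10, -111-, 00-01, 000--, 1--1-, 1-0-1, 11---
Minterm coverage:
  m0 ⊆ 000-- [E]
  m1 ⊆ -00-1,00-01,000--
  m2 ⊆ --010,-001-,000--
  m3 ⊆ -00-1,-001-,000--
  m5 ⊆ 00-01 [E]
  m10 ⊆ --010,-1-10
  m14 ⊆ -1-10,-111-
  m15 ⊆ -111- [E]
  m17 ⊆ -00-1,1-0-1
  m18 ⊆ --010,-001-,1--1-
  m19 ⊆ -00-1,-001-,1--1-,1-0-1
  m22 ⊆ 1--1- [E]
  m23 ⊆ 1--1- [E]
  m24 ⊆ 11--- [E]
  m25 ⊆ 1-0-1,11---
  m26 ⊆ --010,-1-10,1--1-,11---
  m27 ⊆ 1--1-,1-0-1,11---
  m28 ⊆ 11--- [E]
  m29 ⊆ 11--- [E]
  m30 ⊆ -1-10,-111-,1--1-,11---
  m31 ⊆ -111-,1--1-,11---
E = {-111-, 00-01, 000--, 1--1-, 11---}

5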